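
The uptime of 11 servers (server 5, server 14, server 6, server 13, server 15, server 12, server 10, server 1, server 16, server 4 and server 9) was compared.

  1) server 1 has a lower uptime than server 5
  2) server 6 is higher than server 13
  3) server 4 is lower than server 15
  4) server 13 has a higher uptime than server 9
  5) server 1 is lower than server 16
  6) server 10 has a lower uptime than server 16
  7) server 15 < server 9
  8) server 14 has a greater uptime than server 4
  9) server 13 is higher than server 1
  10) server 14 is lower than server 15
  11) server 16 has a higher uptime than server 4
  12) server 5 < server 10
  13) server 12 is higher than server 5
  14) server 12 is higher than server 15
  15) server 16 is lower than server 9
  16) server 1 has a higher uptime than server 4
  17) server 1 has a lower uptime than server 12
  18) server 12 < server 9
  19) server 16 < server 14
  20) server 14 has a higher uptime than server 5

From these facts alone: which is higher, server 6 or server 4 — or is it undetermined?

server 6

Chaining the given relations: server 4 < server 1 < server 5 < server 10 < server 16 < server 14 < server 15 < server 12 < server 9 < server 13 < server 6.
So server 6 is higher.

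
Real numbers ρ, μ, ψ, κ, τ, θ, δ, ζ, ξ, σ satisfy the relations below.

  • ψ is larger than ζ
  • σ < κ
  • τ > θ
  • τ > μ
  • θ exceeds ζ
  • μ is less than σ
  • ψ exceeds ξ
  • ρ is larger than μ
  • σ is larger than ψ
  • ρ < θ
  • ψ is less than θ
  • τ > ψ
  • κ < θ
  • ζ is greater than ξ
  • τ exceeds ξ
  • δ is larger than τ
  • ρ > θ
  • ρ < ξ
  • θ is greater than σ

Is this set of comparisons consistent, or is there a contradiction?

We have θ < ρ stated directly, yet also ρ < ξ < ζ < ψ < σ < κ < θ by chaining the others — so ρ < θ. Contradiction.

inconsistent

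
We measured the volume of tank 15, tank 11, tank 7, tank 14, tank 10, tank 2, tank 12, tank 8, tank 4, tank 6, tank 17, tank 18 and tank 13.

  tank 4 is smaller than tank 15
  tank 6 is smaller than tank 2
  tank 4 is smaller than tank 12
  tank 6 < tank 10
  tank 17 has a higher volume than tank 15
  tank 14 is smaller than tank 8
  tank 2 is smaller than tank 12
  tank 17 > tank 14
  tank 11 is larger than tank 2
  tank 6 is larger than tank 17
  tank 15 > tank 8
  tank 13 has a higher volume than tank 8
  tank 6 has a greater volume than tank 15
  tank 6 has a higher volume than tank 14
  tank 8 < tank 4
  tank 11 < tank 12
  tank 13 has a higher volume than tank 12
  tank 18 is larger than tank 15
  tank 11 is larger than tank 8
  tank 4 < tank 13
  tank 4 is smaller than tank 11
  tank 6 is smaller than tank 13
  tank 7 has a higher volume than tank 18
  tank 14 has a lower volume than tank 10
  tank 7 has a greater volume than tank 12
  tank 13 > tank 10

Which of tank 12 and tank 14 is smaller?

tank 14

Link the given pairs in sequence: tank 14 < tank 8; tank 8 < tank 4; tank 4 < tank 15; tank 15 < tank 17; tank 17 < tank 6; tank 6 < tank 2; tank 2 < tank 11; tank 11 < tank 12.
Together: tank 14 < tank 8 < tank 4 < tank 15 < tank 17 < tank 6 < tank 2 < tank 11 < tank 12.
So tank 14 < tank 12; tank 14 is the smaller of the two.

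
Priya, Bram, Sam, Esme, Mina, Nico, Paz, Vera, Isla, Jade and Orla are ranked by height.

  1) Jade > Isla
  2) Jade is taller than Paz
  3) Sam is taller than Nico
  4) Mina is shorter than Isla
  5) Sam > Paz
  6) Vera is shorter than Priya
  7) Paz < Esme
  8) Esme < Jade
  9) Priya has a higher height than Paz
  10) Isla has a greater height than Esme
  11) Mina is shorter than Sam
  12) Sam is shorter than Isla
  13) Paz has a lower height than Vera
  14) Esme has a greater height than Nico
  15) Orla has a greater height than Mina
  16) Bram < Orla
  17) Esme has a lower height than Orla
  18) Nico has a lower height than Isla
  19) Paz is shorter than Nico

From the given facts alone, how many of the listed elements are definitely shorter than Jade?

6

Directly below Jade: Paz, Esme, Isla.
One step further: Mina, Nico, Sam (6 so far).
No other element is forced below Jade by the given relations, so the count is 6.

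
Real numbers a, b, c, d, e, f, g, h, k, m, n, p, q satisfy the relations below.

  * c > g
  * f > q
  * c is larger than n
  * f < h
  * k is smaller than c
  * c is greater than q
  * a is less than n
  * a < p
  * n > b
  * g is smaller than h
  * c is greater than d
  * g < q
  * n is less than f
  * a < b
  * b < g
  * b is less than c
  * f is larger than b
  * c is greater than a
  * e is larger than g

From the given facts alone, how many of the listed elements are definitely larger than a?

9

Directly above a: b, n, p, c.
One step further: g, f (6 so far).
One step further: q, h, e (9 so far).
No other element is forced above a by the given relations, so the count is 9.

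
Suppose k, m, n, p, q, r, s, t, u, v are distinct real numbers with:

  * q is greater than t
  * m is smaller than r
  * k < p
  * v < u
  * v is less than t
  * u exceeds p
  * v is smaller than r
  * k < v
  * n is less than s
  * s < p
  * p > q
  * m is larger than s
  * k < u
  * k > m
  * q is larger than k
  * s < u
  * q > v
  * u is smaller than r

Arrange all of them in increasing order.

Each adjacent pair is fixed by a given relation: n < s; s < m; m < k; k < v; v < t; t < q; q < p; p < u; u < r. Chaining them end to end gives the full order.

n < s < m < k < v < t < q < p < u < r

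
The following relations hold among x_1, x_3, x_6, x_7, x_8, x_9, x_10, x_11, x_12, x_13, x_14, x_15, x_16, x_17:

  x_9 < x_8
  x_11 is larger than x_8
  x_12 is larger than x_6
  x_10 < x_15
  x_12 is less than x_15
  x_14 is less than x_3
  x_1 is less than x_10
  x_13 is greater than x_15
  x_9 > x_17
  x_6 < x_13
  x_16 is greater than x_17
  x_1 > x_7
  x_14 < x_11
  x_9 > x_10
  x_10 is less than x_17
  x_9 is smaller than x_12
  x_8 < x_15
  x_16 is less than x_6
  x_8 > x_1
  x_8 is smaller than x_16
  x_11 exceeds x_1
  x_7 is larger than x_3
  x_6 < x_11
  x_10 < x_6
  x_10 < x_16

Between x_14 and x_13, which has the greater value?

Link the given pairs in sequence: x_14 < x_3; x_3 < x_7; x_7 < x_1; x_1 < x_10; x_10 < x_17; x_17 < x_9; x_9 < x_8; x_8 < x_16; x_16 < x_6; x_6 < x_12; x_12 < x_15; x_15 < x_13.
Together: x_14 < x_3 < x_7 < x_1 < x_10 < x_17 < x_9 < x_8 < x_16 < x_6 < x_12 < x_15 < x_13.
So x_14 < x_13; x_13 is the larger of the two.

x_13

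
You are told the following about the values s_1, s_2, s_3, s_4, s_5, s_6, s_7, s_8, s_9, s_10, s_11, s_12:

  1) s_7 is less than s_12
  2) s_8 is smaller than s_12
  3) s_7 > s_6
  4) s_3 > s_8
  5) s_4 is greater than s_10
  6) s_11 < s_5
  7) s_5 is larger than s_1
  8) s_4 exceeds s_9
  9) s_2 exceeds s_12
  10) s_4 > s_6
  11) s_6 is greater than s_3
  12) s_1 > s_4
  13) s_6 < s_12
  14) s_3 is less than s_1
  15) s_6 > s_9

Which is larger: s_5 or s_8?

s_5

Link the given pairs in sequence: s_8 < s_3; s_3 < s_6; s_6 < s_4; s_4 < s_1; s_1 < s_5.
Chaining these gives s_8 < s_3 < s_6 < s_4 < s_1 < s_5.
So s_8 < s_5; s_5 is the larger of the two.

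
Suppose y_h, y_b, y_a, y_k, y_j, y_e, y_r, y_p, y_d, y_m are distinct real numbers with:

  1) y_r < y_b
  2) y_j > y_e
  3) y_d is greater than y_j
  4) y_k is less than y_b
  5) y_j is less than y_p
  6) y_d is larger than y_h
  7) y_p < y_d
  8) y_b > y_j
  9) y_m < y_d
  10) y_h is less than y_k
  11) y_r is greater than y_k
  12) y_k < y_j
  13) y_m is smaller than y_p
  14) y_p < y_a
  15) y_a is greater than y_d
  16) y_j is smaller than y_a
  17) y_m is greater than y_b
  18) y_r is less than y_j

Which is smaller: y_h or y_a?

y_h

y_h < y_k and y_k < y_r give y_h < y_r.
With y_r < y_j: y_h < y_k < y_r < y_j.
Then y_j < y_b extends the chain to y_b.
Then y_b < y_m extends the chain to y_m.
Then y_m < y_p extends the chain to y_p.
Then y_p < y_d extends the chain to y_d.
With y_d < y_a: y_h < y_k < y_r < y_j < y_b < y_m < y_p < y_d < y_a.
So y_h < y_a; y_h is the smaller of the two.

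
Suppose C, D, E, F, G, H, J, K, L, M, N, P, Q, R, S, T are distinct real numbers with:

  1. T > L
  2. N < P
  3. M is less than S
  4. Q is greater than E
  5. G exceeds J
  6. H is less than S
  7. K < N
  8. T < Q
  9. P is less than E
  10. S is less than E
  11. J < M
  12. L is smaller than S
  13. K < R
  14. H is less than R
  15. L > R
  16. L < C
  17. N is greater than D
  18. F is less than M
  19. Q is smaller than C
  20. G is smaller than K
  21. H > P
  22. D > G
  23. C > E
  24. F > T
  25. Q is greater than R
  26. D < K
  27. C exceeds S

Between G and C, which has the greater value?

C

Link the given pairs in sequence: G < K; K < N; N < P; P < H; H < R; R < L; L < T; T < F; F < M; M < S; S < E; E < Q; Q < C.
Together: G < K < N < P < H < R < L < T < F < M < S < E < Q < C.
So G < C; C is the larger of the two.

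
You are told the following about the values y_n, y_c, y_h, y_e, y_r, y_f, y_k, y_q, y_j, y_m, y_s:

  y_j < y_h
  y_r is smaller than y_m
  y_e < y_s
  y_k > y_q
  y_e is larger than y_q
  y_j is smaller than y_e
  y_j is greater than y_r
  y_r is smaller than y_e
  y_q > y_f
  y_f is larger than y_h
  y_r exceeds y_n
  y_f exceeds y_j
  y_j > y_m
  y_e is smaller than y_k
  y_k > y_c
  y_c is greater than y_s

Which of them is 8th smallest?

The consecutive relations fix a unique order: y_n < y_r < y_m < y_j < y_h < y_f < y_q < y_e < y_s < y_c < y_k.
The 8th smallest is y_e.

y_e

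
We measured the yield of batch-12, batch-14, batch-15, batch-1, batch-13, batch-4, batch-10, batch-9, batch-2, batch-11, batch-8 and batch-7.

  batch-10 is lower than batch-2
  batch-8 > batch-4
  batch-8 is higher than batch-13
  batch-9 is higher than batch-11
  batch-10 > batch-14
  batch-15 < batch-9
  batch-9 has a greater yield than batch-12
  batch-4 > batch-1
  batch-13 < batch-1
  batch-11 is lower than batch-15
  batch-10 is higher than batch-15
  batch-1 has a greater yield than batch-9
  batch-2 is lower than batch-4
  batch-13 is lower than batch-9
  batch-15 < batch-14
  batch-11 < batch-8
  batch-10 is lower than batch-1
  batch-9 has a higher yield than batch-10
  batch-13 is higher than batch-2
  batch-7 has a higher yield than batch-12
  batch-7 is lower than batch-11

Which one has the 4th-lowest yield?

Piecing the relations together gives one ordering: batch-12 < batch-7 < batch-11 < batch-15 < batch-14 < batch-10 < batch-2 < batch-13 < batch-9 < batch-1 < batch-4 < batch-8.
Counting 4 from the smallest end gives batch-15.

batch-15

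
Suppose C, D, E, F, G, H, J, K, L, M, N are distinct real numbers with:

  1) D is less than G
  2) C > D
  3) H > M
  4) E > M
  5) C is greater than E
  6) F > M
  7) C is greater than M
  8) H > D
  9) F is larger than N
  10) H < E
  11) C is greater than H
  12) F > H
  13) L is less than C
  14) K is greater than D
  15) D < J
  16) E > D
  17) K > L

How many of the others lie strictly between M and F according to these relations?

1

Chaining upward from M reaches: H, E, C.
Chaining downward from F reaches: D, H, N.
Strictly between M and F are those in both lists: H — 1 element.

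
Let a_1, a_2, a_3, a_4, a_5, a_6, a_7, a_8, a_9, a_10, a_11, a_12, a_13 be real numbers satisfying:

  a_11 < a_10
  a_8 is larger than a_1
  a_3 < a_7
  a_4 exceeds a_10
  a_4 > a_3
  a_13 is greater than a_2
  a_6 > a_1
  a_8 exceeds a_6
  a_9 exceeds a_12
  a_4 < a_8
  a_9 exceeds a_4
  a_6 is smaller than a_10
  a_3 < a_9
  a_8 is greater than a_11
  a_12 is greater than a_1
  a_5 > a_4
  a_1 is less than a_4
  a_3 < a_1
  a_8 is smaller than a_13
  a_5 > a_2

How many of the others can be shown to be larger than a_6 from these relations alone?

6

Directly above a_6: a_10, a_8.
One step further: a_4, a_13 (4 so far).
One step further: a_9, a_5 (6 so far).
No other element is forced above a_6 by the given relations, so the count is 6.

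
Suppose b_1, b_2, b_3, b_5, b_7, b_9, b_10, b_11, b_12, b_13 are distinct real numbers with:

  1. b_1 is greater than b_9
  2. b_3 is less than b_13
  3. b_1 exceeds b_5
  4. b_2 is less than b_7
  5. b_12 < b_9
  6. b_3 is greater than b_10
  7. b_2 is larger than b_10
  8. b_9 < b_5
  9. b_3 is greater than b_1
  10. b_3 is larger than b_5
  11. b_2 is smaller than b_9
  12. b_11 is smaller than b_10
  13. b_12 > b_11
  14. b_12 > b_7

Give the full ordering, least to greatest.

The consecutive links are each given: b_11 < b_10; b_10 < b_2; b_2 < b_7; b_7 < b_12; b_12 < b_9; b_9 < b_5; b_5 < b_1; b_1 < b_3; b_3 < b_13.

b_11 < b_10 < b_2 < b_7 < b_12 < b_9 < b_5 < b_1 < b_3 < b_13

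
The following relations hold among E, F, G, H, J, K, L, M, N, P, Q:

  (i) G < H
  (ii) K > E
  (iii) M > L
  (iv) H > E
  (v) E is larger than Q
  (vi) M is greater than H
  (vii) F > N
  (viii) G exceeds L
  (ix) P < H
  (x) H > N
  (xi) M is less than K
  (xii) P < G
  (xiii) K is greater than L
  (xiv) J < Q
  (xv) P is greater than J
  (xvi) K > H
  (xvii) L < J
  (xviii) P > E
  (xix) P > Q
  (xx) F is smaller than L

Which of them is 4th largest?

G

Piecing the relations together gives one ordering: N < F < L < J < Q < E < P < G < H < M < K.
The 4th largest is G.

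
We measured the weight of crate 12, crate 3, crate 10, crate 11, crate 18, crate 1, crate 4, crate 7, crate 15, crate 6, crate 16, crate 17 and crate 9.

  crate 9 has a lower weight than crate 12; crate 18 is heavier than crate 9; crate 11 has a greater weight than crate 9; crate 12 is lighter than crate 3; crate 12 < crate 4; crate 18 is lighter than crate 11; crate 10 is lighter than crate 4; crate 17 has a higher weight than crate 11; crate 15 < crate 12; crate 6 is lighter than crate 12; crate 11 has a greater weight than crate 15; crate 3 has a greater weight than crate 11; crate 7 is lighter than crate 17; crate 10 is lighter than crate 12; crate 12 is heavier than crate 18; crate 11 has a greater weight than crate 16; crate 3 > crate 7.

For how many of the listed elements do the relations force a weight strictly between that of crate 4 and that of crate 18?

1

The relations place crate 18 below crate 4. An element lies strictly between them when it is forced above crate 18 and also forced below crate 4.
Above crate 18: {crate 12, crate 11, crate 17, crate 3}. Below crate 4: {crate 6, crate 9, crate 10, crate 15, crate 12}.
Intersection: {crate 12} — 1.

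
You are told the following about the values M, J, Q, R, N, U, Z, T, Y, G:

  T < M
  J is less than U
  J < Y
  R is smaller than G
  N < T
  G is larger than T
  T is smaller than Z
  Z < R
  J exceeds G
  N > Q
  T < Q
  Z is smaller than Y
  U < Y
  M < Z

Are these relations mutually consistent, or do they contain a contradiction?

We have T < Q stated directly, yet also Q < N < T by chaining the others — so Q < T. Contradiction.

inconsistent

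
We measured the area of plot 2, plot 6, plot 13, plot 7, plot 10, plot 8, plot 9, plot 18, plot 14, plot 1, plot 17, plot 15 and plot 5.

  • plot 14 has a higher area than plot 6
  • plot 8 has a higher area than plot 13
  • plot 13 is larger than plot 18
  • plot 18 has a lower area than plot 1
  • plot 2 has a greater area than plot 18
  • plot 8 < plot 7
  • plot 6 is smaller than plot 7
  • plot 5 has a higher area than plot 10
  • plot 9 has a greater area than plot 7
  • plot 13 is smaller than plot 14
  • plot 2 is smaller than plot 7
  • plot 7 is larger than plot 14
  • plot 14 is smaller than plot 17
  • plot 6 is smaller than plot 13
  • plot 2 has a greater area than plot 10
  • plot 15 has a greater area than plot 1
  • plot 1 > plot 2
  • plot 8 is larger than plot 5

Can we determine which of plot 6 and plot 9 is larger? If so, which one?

plot 6 < plot 13 and plot 13 < plot 8 give plot 6 < plot 8.
With plot 8 < plot 7: plot 6 < plot 13 < plot 8 < plot 7.
With plot 7 < plot 9: plot 6 < plot 13 < plot 8 < plot 7 < plot 9.
So plot 9 is larger.

plot 9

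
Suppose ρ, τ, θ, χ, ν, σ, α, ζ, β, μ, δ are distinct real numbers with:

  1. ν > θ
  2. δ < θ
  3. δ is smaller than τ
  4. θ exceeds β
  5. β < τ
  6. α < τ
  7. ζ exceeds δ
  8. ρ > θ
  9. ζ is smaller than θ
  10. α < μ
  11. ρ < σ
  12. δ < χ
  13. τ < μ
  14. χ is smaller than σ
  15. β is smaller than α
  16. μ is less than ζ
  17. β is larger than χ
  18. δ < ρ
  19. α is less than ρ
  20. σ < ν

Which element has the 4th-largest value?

θ

Piecing the relations together gives one ordering: δ < χ < β < α < τ < μ < ζ < θ < ρ < σ < ν.
Counting 4 from the largest end gives θ.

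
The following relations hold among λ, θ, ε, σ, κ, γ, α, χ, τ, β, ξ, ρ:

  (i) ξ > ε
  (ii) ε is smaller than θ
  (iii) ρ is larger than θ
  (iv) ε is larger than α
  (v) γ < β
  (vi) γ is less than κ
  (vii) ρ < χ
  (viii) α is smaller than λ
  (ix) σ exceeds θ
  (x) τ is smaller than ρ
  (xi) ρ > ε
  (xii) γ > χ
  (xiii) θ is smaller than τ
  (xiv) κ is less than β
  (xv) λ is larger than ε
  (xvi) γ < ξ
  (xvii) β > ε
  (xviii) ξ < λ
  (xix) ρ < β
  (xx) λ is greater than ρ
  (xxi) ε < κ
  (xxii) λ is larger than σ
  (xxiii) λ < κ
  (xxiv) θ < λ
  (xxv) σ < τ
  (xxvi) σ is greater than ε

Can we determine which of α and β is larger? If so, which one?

β

α < ε and ε < θ give α < θ.
With θ < σ: α < ε < θ < σ.
Then σ < τ extends the chain to τ.
Then τ < ρ extends the chain to ρ.
With ρ < χ: α < ε < θ < σ < τ < ρ < χ.
With χ < γ: α < ε < θ < σ < τ < ρ < χ < γ.
Then γ < ξ extends the chain to ξ.
With ξ < λ: α < ε < θ < σ < τ < ρ < χ < γ < ξ < λ.
Then λ < κ extends the chain to κ.
Then κ < β extends the chain to β.
So β is larger.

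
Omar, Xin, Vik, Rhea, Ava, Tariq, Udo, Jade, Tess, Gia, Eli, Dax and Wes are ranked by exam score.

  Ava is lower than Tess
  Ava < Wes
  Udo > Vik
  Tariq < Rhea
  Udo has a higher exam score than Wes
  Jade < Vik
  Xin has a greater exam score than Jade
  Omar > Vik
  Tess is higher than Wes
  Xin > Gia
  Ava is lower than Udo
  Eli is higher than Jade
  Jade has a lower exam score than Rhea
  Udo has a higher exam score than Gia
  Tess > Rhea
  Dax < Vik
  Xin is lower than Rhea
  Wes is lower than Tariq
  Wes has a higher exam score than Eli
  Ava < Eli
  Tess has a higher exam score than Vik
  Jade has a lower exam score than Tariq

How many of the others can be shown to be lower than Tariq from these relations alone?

Directly below Tariq: Jade, Wes.
One step further: Ava, Eli (4 so far).
Nothing else is reachable below Tariq; 4 in all.

4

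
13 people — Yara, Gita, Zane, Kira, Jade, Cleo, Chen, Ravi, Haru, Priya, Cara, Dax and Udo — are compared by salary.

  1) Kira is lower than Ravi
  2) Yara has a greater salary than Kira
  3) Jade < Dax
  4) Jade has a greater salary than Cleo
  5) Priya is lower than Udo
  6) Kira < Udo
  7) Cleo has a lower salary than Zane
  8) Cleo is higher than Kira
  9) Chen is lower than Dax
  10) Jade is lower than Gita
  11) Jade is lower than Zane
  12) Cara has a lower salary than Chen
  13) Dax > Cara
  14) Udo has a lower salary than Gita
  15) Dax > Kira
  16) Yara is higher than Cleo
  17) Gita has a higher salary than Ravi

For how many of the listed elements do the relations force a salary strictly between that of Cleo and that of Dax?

1

Chaining upward from Cleo reaches: Jade, Zane, Yara, Gita.
Chaining downward from Dax reaches: Kira, Cara, Chen, Jade.
Strictly between Cleo and Dax are those in both lists: Jade — 1 element.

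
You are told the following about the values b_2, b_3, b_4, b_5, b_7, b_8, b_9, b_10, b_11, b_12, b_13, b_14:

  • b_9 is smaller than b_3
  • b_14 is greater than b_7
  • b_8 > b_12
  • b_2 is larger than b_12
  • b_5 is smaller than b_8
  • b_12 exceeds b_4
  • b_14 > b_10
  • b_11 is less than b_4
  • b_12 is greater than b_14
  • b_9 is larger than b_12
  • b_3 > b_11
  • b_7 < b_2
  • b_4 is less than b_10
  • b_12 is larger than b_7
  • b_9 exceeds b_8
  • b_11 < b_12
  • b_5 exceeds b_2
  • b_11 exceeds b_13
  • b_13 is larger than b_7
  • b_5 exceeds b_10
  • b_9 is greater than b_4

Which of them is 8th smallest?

b_2

Piecing the relations together gives one ordering: b_7 < b_13 < b_11 < b_4 < b_10 < b_14 < b_12 < b_2 < b_5 < b_8 < b_9 < b_3.
The 8th smallest is b_2.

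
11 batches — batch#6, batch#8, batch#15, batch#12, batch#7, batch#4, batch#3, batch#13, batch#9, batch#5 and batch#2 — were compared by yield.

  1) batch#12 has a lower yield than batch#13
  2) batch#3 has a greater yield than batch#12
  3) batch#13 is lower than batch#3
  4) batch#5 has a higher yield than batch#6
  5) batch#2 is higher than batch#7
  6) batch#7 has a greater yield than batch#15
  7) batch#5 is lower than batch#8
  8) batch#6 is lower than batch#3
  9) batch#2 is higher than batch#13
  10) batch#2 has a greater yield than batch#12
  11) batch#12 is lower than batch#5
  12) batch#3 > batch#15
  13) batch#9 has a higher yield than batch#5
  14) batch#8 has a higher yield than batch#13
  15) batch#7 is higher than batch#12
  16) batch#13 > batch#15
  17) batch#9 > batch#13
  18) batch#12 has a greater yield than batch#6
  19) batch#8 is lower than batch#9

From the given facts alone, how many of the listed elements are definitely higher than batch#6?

Directly above batch#6: batch#12, batch#5, batch#3.
One step further: batch#13, batch#7, batch#2, batch#8, batch#9 (8 so far).
Nothing else is reachable above batch#6; 8 in all.

8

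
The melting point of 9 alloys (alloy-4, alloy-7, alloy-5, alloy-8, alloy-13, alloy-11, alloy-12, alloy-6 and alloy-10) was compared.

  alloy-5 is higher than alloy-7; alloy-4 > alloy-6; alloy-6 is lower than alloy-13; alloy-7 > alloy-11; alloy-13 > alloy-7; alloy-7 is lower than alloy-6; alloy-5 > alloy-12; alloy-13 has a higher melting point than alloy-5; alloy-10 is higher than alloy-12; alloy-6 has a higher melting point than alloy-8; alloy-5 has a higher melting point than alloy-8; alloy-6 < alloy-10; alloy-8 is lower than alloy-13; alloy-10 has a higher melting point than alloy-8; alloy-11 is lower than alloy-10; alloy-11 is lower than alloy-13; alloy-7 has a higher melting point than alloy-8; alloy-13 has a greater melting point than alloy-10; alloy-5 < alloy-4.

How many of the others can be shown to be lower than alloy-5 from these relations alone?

Directly below alloy-5: alloy-8, alloy-12, alloy-7.
One step further: alloy-11 (4 so far).
No other element is forced below alloy-5 by the given relations, so the count is 4.

4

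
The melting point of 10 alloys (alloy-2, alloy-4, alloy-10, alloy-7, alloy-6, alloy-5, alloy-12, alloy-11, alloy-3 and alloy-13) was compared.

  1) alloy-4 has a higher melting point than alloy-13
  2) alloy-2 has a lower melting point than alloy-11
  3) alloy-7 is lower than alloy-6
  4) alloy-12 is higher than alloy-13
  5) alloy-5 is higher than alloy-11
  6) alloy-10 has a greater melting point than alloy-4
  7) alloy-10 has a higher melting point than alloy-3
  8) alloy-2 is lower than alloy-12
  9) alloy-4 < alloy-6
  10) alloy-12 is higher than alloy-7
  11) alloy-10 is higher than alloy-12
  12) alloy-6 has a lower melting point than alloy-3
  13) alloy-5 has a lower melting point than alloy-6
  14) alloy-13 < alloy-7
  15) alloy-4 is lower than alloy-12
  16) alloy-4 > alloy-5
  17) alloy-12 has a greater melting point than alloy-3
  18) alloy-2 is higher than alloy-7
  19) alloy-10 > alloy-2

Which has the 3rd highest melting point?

The consecutive relations fix a unique order: alloy-13 < alloy-7 < alloy-2 < alloy-11 < alloy-5 < alloy-4 < alloy-6 < alloy-3 < alloy-12 < alloy-10.
The 3rd largest is alloy-3.

alloy-3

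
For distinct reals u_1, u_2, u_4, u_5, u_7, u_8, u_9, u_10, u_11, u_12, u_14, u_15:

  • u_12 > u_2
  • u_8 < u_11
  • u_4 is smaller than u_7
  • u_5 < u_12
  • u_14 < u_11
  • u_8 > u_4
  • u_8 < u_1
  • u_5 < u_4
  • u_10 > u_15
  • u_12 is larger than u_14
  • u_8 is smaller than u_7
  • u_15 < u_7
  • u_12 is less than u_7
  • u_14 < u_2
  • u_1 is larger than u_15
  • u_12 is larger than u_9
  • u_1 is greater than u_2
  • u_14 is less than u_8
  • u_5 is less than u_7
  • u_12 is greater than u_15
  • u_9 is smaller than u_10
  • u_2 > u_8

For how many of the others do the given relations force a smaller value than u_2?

4

Directly below u_2: u_14, u_8.
One step further: u_4 (3 so far).
One step further: u_5 (4 so far).
Nothing else is reachable below u_2; 4 in all.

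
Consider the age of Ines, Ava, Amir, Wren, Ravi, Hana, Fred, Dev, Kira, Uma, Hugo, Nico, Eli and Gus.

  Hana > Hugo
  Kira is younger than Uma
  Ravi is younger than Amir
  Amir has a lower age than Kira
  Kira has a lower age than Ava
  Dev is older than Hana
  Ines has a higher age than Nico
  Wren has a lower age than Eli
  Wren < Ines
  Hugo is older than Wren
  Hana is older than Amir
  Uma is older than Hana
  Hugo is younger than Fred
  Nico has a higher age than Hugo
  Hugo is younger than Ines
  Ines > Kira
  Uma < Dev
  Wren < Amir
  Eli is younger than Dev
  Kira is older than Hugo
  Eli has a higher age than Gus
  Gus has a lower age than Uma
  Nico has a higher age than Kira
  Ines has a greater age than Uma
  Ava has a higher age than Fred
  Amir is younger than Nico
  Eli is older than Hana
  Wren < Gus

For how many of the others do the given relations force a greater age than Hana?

The elements the relations force above Hana are Eli, Uma, Dev, Ines — no chain reaches any other.
That is 4.

4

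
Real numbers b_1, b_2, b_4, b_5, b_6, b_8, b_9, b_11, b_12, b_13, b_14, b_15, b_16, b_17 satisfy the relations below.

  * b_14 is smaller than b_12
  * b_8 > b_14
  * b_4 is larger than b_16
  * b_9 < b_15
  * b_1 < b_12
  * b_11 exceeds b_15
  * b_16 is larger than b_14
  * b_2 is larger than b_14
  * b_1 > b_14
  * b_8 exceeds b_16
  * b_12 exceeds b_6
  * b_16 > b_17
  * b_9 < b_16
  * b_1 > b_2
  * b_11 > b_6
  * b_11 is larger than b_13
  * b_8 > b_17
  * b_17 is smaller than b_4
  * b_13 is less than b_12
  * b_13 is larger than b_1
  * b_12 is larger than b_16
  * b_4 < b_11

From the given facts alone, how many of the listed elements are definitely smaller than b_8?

4

The elements the relations force below b_8 are b_14, b_9, b_17, b_16 — no chain reaches any other.
That is 4.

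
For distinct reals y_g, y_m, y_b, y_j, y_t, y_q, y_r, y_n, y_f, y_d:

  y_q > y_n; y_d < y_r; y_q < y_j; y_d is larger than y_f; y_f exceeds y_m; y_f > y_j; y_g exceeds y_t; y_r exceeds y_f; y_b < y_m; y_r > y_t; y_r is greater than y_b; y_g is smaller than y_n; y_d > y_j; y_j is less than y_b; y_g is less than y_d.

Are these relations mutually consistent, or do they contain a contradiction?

The single ordering y_t < y_g < y_n < y_q < y_j < y_b < y_m < y_f < y_d < y_r satisfies every listed relation, so no contradiction arises.

consistent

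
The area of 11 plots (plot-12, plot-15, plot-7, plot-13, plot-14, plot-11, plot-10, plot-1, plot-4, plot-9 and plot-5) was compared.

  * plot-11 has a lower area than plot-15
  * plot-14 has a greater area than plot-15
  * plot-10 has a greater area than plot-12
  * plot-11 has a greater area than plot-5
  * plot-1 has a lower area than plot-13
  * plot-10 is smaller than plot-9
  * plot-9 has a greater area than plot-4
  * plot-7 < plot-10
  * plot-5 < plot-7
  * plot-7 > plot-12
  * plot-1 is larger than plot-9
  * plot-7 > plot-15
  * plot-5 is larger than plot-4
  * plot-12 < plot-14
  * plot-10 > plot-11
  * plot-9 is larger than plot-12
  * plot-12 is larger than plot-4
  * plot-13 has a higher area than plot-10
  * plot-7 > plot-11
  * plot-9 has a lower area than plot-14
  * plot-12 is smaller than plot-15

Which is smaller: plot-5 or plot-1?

plot-5

The relevant relations are plot-5 < plot-11; plot-11 < plot-15; plot-15 < plot-7; plot-7 < plot-10; plot-10 < plot-9; plot-9 < plot-1.
Chaining these gives plot-5 < plot-11 < plot-15 < plot-7 < plot-10 < plot-9 < plot-1.
So plot-5 < plot-1; plot-5 is the smaller of the two.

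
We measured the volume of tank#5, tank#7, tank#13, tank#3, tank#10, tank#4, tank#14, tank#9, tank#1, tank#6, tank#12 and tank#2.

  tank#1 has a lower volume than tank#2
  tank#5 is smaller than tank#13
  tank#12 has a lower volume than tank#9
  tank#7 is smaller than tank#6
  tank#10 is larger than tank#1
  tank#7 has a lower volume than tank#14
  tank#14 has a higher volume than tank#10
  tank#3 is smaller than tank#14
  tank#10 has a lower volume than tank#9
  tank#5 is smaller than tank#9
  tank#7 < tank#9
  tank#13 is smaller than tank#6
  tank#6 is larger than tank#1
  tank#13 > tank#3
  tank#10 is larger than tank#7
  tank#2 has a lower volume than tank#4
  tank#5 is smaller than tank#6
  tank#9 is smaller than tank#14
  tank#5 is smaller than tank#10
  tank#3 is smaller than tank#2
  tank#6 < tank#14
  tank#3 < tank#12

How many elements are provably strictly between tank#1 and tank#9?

1

Chaining upward from tank#1 reaches: tank#2, tank#6, tank#10, tank#4, tank#14.
Chaining downward from tank#9 reaches: tank#7, tank#5, tank#3, tank#12, tank#10.
Strictly between tank#1 and tank#9 are those in both lists: tank#10 — 1 element.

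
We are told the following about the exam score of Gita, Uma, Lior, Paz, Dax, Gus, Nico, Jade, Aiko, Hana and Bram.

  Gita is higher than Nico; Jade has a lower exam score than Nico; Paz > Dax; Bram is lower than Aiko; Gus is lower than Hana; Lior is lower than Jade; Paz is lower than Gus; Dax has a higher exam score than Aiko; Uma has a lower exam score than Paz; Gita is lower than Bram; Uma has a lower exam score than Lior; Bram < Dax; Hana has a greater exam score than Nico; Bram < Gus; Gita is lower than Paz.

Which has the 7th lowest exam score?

Piecing the relations together gives one ordering: Uma < Lior < Jade < Nico < Gita < Bram < Aiko < Dax < Paz < Gus < Hana.
Counting 7 from the smallest end gives Aiko.

Aiko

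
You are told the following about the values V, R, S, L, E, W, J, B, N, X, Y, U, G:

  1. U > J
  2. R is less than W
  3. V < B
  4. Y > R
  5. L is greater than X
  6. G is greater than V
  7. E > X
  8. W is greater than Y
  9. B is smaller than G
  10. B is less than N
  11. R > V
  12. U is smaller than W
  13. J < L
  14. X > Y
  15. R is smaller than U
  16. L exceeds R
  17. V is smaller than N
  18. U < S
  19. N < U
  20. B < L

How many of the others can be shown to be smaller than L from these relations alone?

6

From L the given relations immediately reach R, B, X, J.
From those, V, Y — 6 in total.
Nothing else is reachable below L; 6 in all.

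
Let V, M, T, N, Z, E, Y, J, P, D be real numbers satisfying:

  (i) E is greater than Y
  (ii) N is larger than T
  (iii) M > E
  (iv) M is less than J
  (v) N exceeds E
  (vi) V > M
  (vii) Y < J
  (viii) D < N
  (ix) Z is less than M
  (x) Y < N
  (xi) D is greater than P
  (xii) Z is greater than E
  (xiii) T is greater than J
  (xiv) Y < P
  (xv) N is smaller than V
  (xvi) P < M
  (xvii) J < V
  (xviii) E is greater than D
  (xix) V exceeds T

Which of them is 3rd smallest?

The consecutive relations fix a unique order: Y < P < D < E < Z < M < J < T < N < V.
The 3rd smallest is D.

D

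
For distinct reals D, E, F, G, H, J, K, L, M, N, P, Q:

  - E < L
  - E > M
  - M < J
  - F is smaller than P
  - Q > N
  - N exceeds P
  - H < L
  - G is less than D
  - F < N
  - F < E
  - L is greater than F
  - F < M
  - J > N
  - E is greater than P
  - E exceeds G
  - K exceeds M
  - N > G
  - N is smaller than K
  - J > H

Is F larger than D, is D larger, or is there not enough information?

Following every chain through F: above F we get P, N, M, K, Q, E, J, L.
D is not reached, and no chain runs the other way from D to F.
So the given relations leave the order of F and D undetermined.

undetermined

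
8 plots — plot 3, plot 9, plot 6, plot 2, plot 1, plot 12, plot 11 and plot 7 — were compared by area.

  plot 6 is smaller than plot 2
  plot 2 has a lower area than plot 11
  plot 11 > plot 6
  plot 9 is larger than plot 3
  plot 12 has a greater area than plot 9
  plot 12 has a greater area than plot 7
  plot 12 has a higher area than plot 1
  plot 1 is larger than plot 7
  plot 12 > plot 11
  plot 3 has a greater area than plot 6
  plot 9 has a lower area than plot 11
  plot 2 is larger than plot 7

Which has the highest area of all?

plot 12

plot 6 is not greatest since plot 6 < plot 2; plot 7 is not greatest since plot 7 < plot 12; plot 3 is not greatest since plot 3 < plot 9; plot 2 is not greatest since plot 2 < plot 11; plot 9 is not greatest since plot 9 < plot 11; plot 11 is not greatest since plot 11 < plot 12; plot 1 is not greatest since plot 1 < plot 12.
Only plot 12 has nothing above it, so plot 12 is the highest area.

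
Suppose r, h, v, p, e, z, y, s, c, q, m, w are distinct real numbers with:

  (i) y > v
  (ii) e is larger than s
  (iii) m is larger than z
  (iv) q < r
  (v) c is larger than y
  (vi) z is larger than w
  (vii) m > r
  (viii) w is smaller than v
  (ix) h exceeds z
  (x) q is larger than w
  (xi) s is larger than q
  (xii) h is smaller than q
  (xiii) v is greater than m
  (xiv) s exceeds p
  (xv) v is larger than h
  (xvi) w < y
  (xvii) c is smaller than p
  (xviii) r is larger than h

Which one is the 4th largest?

c

Chaining the given pairs: w < z < h < q < r < m < v < y < c < p < s < e.
Counting 4 from the largest end gives c.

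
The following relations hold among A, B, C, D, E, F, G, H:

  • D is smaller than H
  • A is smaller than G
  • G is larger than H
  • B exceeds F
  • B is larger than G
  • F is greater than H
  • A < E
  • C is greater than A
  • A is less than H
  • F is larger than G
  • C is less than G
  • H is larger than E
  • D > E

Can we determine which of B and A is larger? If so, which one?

B

A < E and E < D give A < D.
Then D < H extends the chain to H.
With H < G: A < E < D < H < G.
With G < F: A < E < D < H < G < F.
With F < B: A < E < D < H < G < F < B.
So B is larger.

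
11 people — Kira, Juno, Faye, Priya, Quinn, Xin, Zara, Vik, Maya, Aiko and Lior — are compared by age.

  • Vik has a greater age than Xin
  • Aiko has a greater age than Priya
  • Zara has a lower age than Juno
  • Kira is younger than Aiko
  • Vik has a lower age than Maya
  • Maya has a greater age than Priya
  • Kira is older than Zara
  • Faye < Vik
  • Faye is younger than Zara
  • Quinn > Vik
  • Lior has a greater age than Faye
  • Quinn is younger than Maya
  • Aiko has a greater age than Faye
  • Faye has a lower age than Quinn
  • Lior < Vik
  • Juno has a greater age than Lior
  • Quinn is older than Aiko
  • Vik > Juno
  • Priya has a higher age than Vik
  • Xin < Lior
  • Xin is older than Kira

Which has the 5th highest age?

Vik

Piecing the relations together gives one ordering: Faye < Zara < Kira < Xin < Lior < Juno < Vik < Priya < Aiko < Quinn < Maya.
The 5th largest is Vik.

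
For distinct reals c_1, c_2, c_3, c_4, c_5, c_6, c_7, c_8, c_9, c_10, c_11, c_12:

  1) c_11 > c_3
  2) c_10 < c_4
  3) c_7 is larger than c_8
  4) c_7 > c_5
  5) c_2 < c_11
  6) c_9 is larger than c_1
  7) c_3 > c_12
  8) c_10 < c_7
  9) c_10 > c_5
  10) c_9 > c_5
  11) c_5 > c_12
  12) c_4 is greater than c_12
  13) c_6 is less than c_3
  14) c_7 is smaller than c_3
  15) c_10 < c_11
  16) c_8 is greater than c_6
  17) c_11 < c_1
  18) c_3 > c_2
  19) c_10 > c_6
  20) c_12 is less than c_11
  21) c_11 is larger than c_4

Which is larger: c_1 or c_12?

c_1

Following the relations from c_12: c_12 < c_5 < c_10 < c_7 < c_3 < c_11 < c_1.
So c_12 < c_1; c_1 is the larger of the two.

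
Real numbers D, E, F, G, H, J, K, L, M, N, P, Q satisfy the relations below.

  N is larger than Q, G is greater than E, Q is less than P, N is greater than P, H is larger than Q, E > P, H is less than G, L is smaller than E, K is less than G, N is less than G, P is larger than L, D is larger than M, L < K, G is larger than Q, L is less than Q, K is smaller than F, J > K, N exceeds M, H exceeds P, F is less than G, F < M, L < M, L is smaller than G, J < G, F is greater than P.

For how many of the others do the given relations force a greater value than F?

The elements the relations force above F are M, N, G, D — no chain reaches any other.
That is 4.

4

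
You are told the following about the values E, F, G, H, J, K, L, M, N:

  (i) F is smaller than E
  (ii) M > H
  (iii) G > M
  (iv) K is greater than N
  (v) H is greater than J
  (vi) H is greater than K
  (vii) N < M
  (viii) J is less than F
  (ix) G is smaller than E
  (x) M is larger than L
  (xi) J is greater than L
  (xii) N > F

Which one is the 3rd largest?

M

The consecutive relations fix a unique order: L < J < F < N < K < H < M < G < E.
The 3rd largest is M.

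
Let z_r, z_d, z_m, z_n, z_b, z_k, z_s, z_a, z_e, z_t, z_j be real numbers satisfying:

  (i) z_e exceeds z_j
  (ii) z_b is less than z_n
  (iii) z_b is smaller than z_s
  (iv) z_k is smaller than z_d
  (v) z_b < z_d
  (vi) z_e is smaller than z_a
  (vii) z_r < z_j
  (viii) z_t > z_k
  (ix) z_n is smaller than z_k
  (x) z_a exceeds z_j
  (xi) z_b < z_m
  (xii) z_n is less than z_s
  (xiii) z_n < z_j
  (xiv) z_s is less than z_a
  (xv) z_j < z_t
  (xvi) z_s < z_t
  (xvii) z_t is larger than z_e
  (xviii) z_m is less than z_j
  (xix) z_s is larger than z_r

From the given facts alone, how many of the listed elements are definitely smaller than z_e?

5

From z_e the given relations immediately reach z_j.
From those, z_m, z_n, z_r — 4 in total.
From those, z_b — 5 in total.
Nothing else is reachable below z_e; 5 in all.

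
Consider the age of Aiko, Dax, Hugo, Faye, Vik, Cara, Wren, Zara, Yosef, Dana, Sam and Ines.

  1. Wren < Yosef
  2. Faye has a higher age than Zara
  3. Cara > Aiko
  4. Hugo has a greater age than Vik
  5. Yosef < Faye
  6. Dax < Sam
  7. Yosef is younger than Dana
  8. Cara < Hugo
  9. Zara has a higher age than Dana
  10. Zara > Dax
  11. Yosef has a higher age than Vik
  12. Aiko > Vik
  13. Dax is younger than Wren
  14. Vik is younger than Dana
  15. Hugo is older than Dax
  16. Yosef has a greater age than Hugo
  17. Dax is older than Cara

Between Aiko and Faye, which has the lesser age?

Aiko < Cara and Cara < Dax give Aiko < Dax.
Then Dax < Wren extends the chain to Wren.
With Wren < Yosef: Aiko < Cara < Dax < Wren < Yosef.
Then Yosef < Dana extends the chain to Dana.
With Dana < Zara: Aiko < Cara < Dax < Wren < Yosef < Dana < Zara.
With Zara < Faye: Aiko < Cara < Dax < Wren < Yosef < Dana < Zara < Faye.
So Aiko < Faye; Aiko is the younger of the two.

Aiko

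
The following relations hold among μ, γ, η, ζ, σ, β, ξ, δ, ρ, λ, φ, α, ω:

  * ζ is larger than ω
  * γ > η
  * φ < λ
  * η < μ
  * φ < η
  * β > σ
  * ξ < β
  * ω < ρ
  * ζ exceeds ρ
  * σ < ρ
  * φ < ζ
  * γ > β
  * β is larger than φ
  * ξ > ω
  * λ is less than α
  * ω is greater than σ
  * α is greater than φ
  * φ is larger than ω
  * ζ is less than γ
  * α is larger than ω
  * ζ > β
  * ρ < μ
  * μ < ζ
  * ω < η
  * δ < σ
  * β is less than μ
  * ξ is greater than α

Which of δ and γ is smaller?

δ

δ < σ and σ < ω give δ < ω.
Then ω < φ extends the chain to φ.
With φ < λ: δ < σ < ω < φ < λ.
With λ < α: δ < σ < ω < φ < λ < α.
Then α < ξ extends the chain to ξ.
With ξ < β: δ < σ < ω < φ < λ < α < ξ < β.
Then β < μ extends the chain to μ.
With μ < ζ: δ < σ < ω < φ < λ < α < ξ < β < μ < ζ.
Then ζ < γ extends the chain to γ.
So δ < γ; δ is the smaller of the two.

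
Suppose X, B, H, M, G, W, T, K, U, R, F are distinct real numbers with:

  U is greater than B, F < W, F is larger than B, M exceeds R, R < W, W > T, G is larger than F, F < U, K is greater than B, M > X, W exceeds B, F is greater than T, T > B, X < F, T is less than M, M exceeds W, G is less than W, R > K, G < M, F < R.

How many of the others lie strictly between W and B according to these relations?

Chaining upward from B reaches: T, F, G, K, R, U, M.
Chaining downward from W reaches: X, T, F, G, K, R.
Strictly between B and W are those in both lists: T, F, G, K, R — 5 elements.

5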